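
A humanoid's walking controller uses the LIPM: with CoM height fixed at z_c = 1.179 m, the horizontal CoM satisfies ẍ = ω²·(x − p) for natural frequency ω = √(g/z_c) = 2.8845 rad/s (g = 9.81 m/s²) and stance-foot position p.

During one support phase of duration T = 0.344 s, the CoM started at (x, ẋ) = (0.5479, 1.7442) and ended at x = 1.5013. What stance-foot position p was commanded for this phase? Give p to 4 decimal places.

p = 0.0798

ωT = 2.8845·0.344 = 0.992268; cosh(ωT) = 1.534040, sinh(ωT) = 1.163305
x(T) = p + (x₀−p)·cosh(ωT) + (ẋ₀/ω)·sinh(ωT) ⇒ p·(1 − cosh) = x(T) − x₀·cosh − (ẋ₀/ω)·sinh
numerator   = 1.5013 − (0.5479)·1.534040 − (1.7442/2.8845)·1.163305 = -0.042628
denominator = 1 − 1.534040 = -0.534040
p = -0.042628 / -0.534040 = 0.0798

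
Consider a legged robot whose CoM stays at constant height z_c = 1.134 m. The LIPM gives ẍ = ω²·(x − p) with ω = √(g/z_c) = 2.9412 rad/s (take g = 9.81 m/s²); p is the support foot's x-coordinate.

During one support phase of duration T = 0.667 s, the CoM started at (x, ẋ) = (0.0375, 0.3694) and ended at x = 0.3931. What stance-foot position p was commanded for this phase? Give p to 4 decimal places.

p = 0.0688

ωT = 2.9412·0.667 = 1.961780; cosh(ωT) = 3.626293, sinh(ωT) = 3.485685
x(T) = p + (x₀−p)·cosh(ωT) + (ẋ₀/ω)·sinh(ωT) ⇒ p·(1 − cosh) = x(T) − x₀·cosh − (ẋ₀/ω)·sinh
numerator   = 0.3931 − (0.0375)·3.626293 − (0.3694/2.9412)·3.485685 = -0.180671
denominator = 1 − 3.626293 = -2.626293
p = -0.180671 / -2.626293 = 0.0688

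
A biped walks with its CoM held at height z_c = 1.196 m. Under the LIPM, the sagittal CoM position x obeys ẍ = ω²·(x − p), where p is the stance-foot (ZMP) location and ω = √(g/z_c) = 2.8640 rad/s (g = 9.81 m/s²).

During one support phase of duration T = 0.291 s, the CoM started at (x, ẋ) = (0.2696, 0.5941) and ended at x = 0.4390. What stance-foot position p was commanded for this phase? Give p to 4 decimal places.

ωT = 2.8640·0.291 = 0.833424; cosh(ωT) = 1.367872, sinh(ωT) = 0.933313
x(T) = p + (x₀−p)·cosh(ωT) + (ẋ₀/ω)·sinh(ωT) ⇒ p·(1 − cosh) = x(T) − x₀·cosh − (ẋ₀/ω)·sinh
numerator   = 0.4390 − (0.2696)·1.367872 − (0.5941/2.8640)·0.933313 = -0.123382
denominator = 1 − 1.367872 = -0.367872
p = -0.123382 / -0.367872 = 0.3354

p = 0.3354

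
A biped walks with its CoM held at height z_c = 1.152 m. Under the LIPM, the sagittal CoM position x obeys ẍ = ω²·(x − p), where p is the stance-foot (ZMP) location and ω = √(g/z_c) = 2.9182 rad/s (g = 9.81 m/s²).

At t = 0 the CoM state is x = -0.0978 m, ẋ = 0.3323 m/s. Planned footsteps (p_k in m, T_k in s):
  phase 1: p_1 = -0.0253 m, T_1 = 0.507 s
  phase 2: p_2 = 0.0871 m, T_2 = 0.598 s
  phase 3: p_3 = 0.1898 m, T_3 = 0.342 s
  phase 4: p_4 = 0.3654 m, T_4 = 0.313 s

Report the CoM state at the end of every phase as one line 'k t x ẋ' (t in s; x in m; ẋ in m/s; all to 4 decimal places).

phase 1: p=-0.0253, T=0.507, ωT=1.479527, cosh=2.309308, sinh=2.081562; start (x,ẋ)=(-0.097800, 0.332300) → end (x,ẋ)=(0.044306, 0.326988)
phase 2: p=0.0871, T=0.598, ωT=1.745084, cosh=2.950505, sinh=2.775875; start (x,ẋ)=(0.044306, 0.326988) → end (x,ẋ)=(0.271876, 0.618124)
phase 3: p=0.1898, T=0.342, ωT=0.998024, cosh=1.540762, sinh=1.172155; start (x,ẋ)=(0.271876, 0.618124) → end (x,ẋ)=(0.564542, 1.233129)
phase 4: p=0.3654, T=0.313, ωT=0.913397, cosh=1.446967, sinh=1.045808; start (x,ẋ)=(0.564542, 1.233129) → end (x,ẋ)=(1.095474, 2.392054)

1 0.5070 0.0443 0.3270
2 1.1050 0.2719 0.6181
3 1.4470 0.5645 1.2331
4 1.7600 1.0955 2.3921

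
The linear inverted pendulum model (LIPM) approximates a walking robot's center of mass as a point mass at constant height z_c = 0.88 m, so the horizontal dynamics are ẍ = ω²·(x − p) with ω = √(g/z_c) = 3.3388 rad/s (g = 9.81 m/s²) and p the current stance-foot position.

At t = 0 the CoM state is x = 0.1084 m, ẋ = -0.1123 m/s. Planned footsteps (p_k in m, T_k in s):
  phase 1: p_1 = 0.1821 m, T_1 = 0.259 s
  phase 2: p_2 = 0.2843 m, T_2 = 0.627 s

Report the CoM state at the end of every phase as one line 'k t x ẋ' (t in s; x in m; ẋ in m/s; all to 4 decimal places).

1 0.2590 0.0462 -0.3973
2 0.8860 -1.1714 -4.8112

phase 1: p=0.1821, T=0.259, ωT=0.864749, cosh=1.397784, sinh=0.976627; start (x,ẋ)=(0.108400, -0.112300) → end (x,ẋ)=(0.046235, -0.397289)
phase 2: p=0.2843, T=0.627, ωT=2.093428, cosh=4.117969, sinh=3.994705; start (x,ẋ)=(0.046235, -0.397289) → end (x,ẋ)=(-1.171382, -4.811227)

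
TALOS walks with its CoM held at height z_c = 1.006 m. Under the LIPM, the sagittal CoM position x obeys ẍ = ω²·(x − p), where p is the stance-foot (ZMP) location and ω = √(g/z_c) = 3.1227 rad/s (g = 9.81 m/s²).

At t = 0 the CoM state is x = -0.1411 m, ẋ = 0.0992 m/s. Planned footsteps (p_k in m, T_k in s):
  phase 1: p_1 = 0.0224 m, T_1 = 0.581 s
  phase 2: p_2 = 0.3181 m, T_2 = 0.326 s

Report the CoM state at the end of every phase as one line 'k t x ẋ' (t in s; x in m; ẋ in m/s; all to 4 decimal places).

1 0.5810 -0.3977 -1.2125
2 0.9070 -1.2690 -4.5864

phase 1: p=0.0224, T=0.581, ωT=1.814289, cosh=3.149832, sinh=2.986878; start (x,ẋ)=(-0.141100, 0.099200) → end (x,ẋ)=(-0.397712, -1.212521)
phase 2: p=0.3181, T=0.326, ωT=1.018000, cosh=1.564486, sinh=1.203169; start (x,ẋ)=(-0.397712, -1.212521) → end (x,ẋ)=(-1.268959, -4.586376)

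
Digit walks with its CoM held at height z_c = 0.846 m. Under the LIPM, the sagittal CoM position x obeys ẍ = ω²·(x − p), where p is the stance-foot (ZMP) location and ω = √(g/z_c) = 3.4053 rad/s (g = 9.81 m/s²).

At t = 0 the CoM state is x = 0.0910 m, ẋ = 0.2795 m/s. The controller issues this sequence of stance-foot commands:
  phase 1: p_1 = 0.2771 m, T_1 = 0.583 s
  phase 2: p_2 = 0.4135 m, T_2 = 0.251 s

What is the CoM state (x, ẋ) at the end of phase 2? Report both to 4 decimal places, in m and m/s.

phase 1: p=0.2771, T=0.583, ωT=1.985290, cosh=3.709249, sinh=3.571909; start (x,ẋ)=(0.091000, 0.279500) → end (x,ẋ)=(-0.120016, -1.226877)
phase 2: p=0.4135, T=0.251, ωT=0.854730, cosh=1.388069, sinh=0.962671; start (x,ẋ)=(-0.120016, -1.226877) → end (x,ẋ)=(-0.673893, -3.451956)

x = -0.6739, ẋ = -3.4520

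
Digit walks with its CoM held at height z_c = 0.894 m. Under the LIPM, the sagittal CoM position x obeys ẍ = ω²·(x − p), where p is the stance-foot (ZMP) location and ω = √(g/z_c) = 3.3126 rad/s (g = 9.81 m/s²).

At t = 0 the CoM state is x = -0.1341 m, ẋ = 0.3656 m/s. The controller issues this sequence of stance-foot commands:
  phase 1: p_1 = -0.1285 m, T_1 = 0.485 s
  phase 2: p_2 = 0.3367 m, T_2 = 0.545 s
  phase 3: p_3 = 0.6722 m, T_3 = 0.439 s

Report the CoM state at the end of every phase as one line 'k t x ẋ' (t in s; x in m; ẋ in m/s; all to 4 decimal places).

1 0.4850 0.1210 0.9037
2 1.0300 0.4704 0.7088
3 1.4690 0.6496 0.2468

phase 1: p=-0.1285, T=0.485, ωT=1.606611, cosh=2.593226, sinh=2.392660; start (x,ẋ)=(-0.134100, 0.365600) → end (x,ẋ)=(0.121047, 0.903698)
phase 2: p=0.3367, T=0.545, ωT=1.805367, cosh=3.123309, sinh=2.958895; start (x,ẋ)=(0.121047, 0.903698) → end (x,ẋ)=(0.470355, 0.708780)
phase 3: p=0.6722, T=0.439, ωT=1.454231, cosh=2.257386, sinh=2.023806; start (x,ẋ)=(0.470355, 0.708780) → end (x,ẋ)=(0.649582, 0.246811)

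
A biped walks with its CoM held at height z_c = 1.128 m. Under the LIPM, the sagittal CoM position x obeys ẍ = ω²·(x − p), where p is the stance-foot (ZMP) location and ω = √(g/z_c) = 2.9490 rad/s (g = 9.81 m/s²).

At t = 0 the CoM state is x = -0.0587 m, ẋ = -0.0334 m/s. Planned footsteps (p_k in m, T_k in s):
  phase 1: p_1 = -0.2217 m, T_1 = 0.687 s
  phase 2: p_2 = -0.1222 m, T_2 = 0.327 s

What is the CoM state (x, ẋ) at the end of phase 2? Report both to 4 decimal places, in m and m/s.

x = 1.2412, ẋ = 4.1068

phase 1: p=-0.2217, T=0.687, ωT=2.025963, cosh=3.857639, sinh=3.725772; start (x,ẋ)=(-0.058700, -0.033400) → end (x,ẋ)=(0.364897, 1.662085)
phase 2: p=-0.1222, T=0.327, ωT=0.964323, cosh=1.502126, sinh=1.120885; start (x,ẋ)=(0.364897, 1.662085) → end (x,ẋ)=(1.241224, 4.106757)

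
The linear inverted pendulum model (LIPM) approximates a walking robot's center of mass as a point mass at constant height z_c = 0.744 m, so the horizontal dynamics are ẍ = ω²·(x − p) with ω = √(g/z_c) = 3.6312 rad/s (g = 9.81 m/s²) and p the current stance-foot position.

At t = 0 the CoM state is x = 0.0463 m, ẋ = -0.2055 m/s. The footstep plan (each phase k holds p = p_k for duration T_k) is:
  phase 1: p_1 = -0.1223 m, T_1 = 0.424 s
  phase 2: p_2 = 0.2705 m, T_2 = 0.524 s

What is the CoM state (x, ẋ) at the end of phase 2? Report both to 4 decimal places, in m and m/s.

phase 1: p=-0.1223, T=0.424, ωT=1.539629, cosh=2.438660, sinh=2.224199; start (x,ẋ)=(0.046300, -0.205500) → end (x,ẋ)=(0.162984, 0.860555)
phase 2: p=0.2705, T=0.524, ωT=1.902749, cosh=3.426728, sinh=3.277570; start (x,ẋ)=(0.162984, 0.860555) → end (x,ẋ)=(0.678822, 1.669289)

x = 0.6788, ẋ = 1.6693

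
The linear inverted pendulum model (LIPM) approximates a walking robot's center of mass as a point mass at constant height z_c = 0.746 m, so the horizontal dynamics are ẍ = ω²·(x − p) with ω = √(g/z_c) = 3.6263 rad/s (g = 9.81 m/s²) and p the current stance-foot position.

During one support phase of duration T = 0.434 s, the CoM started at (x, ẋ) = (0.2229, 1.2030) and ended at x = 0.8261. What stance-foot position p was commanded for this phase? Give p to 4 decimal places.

ωT = 3.6263·0.434 = 1.573814; cosh(ωT) = 2.516135, sinh(ωT) = 2.308882
x(T) = p + (x₀−p)·cosh(ωT) + (ẋ₀/ω)·sinh(ωT) ⇒ p·(1 − cosh) = x(T) − x₀·cosh − (ẋ₀/ω)·sinh
numerator   = 0.8261 − (0.2229)·2.516135 − (1.2030/3.6263)·2.308882 = -0.500702
denominator = 1 − 2.516135 = -1.516135
p = -0.500702 / -1.516135 = 0.3302

p = 0.3302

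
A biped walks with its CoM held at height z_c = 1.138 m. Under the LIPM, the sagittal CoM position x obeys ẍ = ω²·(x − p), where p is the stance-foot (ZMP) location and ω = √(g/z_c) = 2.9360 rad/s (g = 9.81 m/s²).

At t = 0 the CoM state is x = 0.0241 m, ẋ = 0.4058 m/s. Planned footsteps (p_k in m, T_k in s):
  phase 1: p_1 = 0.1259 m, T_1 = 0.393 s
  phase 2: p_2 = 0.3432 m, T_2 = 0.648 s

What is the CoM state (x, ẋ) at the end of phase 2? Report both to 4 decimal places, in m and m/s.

phase 1: p=0.1259, T=0.393, ωT=1.153848, cosh=1.742895, sinh=1.427474; start (x,ẋ)=(0.024100, 0.405800) → end (x,ẋ)=(0.145772, 0.280616)
phase 2: p=0.3432, T=0.648, ωT=1.902528, cosh=3.426004, sinh=3.276813; start (x,ẋ)=(0.145772, 0.280616) → end (x,ẋ)=(-0.019999, -0.938007)

x = -0.0200, ẋ = -0.9380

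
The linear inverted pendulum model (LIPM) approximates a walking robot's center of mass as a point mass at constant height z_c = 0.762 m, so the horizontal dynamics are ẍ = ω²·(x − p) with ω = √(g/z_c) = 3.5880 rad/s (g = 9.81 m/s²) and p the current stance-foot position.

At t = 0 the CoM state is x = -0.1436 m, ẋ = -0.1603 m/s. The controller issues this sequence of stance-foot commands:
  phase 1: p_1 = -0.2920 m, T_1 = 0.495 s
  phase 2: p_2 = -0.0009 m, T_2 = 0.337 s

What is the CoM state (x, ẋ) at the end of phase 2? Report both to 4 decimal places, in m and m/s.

x = 0.4992, ẋ = 2.0712

phase 1: p=-0.2920, T=0.495, ωT=1.776060, cosh=3.037921, sinh=2.868617; start (x,ẋ)=(-0.143600, -0.160300) → end (x,ẋ)=(0.030667, 1.040443)
phase 2: p=-0.0009, T=0.337, ωT=1.209156, cosh=1.824552, sinh=1.526103; start (x,ẋ)=(0.030667, 1.040443) → end (x,ẋ)=(0.499233, 2.071194)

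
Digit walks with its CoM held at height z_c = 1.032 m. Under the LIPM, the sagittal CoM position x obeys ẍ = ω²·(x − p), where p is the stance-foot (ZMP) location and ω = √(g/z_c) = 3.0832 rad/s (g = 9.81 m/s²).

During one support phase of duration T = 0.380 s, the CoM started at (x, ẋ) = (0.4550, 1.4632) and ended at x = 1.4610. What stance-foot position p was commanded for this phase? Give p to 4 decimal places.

ωT = 3.0832·0.380 = 1.171616; cosh(ωT) = 1.768535, sinh(ωT) = 1.458669
x(T) = p + (x₀−p)·cosh(ωT) + (ẋ₀/ω)·sinh(ωT) ⇒ p·(1 − cosh) = x(T) − x₀·cosh − (ẋ₀/ω)·sinh
numerator   = 1.4610 − (0.4550)·1.768535 − (1.4632/3.0832)·1.458669 = -0.035927
denominator = 1 − 1.768535 = -0.768535
p = -0.035927 / -0.768535 = 0.0467

p = 0.0467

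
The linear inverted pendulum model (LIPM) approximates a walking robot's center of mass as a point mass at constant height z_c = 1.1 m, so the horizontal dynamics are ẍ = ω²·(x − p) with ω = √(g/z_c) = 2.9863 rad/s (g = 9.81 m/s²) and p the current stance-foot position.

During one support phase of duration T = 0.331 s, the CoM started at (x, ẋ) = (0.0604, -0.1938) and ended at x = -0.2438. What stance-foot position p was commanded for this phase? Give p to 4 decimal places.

ωT = 2.9863·0.331 = 0.988465; cosh(ωT) = 1.529627, sinh(ωT) = 1.157480
x(T) = p + (x₀−p)·cosh(ωT) + (ẋ₀/ω)·sinh(ωT) ⇒ p·(1 − cosh) = x(T) − x₀·cosh − (ẋ₀/ω)·sinh
numerator   = -0.2438 − (0.0604)·1.529627 − (-0.1938/2.9863)·1.157480 = -0.261073
denominator = 1 − 1.529627 = -0.529627
p = -0.261073 / -0.529627 = 0.4929

p = 0.4929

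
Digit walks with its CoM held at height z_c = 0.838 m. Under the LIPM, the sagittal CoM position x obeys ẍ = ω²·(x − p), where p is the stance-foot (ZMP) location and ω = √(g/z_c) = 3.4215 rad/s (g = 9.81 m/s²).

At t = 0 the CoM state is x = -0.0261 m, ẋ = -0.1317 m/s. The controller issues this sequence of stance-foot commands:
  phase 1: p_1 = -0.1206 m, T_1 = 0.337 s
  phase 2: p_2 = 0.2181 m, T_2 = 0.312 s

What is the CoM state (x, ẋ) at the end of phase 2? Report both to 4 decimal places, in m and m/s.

x = -0.0674, ẋ = -0.6278

phase 1: p=-0.1206, T=0.337, ωT=1.153046, cosh=1.741750, sinh=1.426076; start (x,ẋ)=(-0.026100, -0.131700) → end (x,ẋ)=(-0.010897, 0.231707)
phase 2: p=0.2181, T=0.312, ωT=1.067508, cosh=1.625994, sinh=1.282130; start (x,ẋ)=(-0.010897, 0.231707) → end (x,ẋ)=(-0.067421, -0.627811)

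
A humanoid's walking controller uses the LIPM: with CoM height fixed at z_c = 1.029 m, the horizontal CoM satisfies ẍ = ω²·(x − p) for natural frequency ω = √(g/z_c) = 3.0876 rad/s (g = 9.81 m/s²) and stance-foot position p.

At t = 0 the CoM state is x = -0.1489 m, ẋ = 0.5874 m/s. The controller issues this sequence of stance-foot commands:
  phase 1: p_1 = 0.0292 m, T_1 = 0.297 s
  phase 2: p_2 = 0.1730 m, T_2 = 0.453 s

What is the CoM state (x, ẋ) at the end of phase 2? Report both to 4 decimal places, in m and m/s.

x = -0.0926, ẋ = -0.5982

phase 1: p=0.0292, T=0.297, ωT=0.917017, cosh=1.450763, sinh=1.051054; start (x,ẋ)=(-0.148900, 0.587400) → end (x,ẋ)=(-0.029223, 0.274202)
phase 2: p=0.1730, T=0.453, ωT=1.398683, cosh=2.148392, sinh=1.901470; start (x,ẋ)=(-0.029223, 0.274202) → end (x,ẋ)=(-0.092590, -0.598155)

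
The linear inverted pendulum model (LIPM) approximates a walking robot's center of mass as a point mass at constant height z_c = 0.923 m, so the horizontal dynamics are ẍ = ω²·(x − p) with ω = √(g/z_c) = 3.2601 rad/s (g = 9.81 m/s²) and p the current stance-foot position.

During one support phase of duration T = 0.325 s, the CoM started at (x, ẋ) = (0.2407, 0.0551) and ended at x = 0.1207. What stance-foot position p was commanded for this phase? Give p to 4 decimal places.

p = 0.4704

ωT = 3.2601·0.325 = 1.059532; cosh(ωT) = 1.615820, sinh(ωT) = 1.269202
x(T) = p + (x₀−p)·cosh(ωT) + (ẋ₀/ω)·sinh(ωT) ⇒ p·(1 − cosh) = x(T) − x₀·cosh − (ẋ₀/ω)·sinh
numerator   = 0.1207 − (0.2407)·1.615820 − (0.0551/3.2601)·1.269202 = -0.289679
denominator = 1 − 1.615820 = -0.615820
p = -0.289679 / -0.615820 = 0.4704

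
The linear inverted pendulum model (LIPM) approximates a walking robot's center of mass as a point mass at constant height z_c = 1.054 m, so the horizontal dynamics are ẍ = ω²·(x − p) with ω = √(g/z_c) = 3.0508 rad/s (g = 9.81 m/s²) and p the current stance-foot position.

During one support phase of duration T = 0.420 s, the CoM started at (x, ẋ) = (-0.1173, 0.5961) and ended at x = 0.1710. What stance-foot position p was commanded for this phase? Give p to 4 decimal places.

p = -0.0785

ωT = 3.0508·0.420 = 1.281336; cosh(ωT) = 1.939557, sinh(ωT) = 1.661891
x(T) = p + (x₀−p)·cosh(ωT) + (ẋ₀/ω)·sinh(ωT) ⇒ p·(1 − cosh) = x(T) − x₀·cosh − (ẋ₀/ω)·sinh
numerator   = 0.1710 − (-0.1173)·1.939557 − (0.5961/3.0508)·1.661891 = 0.073791
denominator = 1 − 1.939557 = -0.939557
p = 0.073791 / -0.939557 = -0.0785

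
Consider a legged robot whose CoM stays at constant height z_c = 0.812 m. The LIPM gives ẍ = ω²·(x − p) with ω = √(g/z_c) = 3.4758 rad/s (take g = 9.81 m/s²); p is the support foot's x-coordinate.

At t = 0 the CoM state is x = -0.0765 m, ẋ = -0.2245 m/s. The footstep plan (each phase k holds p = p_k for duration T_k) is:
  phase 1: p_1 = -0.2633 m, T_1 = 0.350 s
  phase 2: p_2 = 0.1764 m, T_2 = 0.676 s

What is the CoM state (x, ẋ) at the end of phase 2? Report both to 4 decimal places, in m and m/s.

x = 0.0165, ẋ = -0.4346

phase 1: p=-0.2633, T=0.350, ωT=1.216530, cosh=1.835855, sinh=1.539599; start (x,ẋ)=(-0.076500, -0.224500) → end (x,ẋ)=(-0.019804, 0.587480)
phase 2: p=0.1764, T=0.676, ωT=2.349641, cosh=5.288604, sinh=5.193200; start (x,ẋ)=(-0.019804, 0.587480) → end (x,ẋ)=(0.016510, -0.434635)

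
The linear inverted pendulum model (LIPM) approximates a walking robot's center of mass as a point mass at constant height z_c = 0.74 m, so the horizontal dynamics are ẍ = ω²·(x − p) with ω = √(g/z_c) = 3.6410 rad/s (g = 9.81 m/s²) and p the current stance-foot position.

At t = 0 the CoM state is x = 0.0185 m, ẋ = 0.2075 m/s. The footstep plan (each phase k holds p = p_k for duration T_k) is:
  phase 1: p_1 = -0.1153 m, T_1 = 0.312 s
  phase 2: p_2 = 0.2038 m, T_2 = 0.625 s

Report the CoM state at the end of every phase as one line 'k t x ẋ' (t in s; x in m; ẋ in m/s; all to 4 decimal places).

1 0.3120 0.1941 1.0368
2 0.9370 1.5274 4.9295

phase 1: p=-0.1153, T=0.312, ωT=1.135992, cosh=1.717682, sinh=1.396579; start (x,ẋ)=(0.018500, 0.207500) → end (x,ẋ)=(0.194117, 1.036785)
phase 2: p=0.2038, T=0.625, ωT=2.275625, cosh=4.918367, sinh=4.815634; start (x,ẋ)=(0.194117, 1.036785) → end (x,ẋ)=(1.527439, 4.929503)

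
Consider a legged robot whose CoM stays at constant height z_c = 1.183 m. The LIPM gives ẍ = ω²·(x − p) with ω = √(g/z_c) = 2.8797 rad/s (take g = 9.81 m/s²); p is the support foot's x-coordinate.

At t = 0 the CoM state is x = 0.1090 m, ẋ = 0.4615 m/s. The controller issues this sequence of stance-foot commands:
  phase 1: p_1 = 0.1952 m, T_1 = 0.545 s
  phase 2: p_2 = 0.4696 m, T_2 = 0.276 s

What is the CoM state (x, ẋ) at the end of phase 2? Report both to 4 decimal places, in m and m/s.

phase 1: p=0.1952, T=0.545, ωT=1.569437, cosh=2.506051, sinh=2.297889; start (x,ẋ)=(0.109000, 0.461500) → end (x,ẋ)=(0.347437, 0.586137)
phase 2: p=0.4696, T=0.276, ωT=0.794797, cosh=1.332832, sinh=0.881160; start (x,ẋ)=(0.347437, 0.586137) → end (x,ẋ)=(0.486130, 0.471239)

x = 0.4861, ẋ = 0.4712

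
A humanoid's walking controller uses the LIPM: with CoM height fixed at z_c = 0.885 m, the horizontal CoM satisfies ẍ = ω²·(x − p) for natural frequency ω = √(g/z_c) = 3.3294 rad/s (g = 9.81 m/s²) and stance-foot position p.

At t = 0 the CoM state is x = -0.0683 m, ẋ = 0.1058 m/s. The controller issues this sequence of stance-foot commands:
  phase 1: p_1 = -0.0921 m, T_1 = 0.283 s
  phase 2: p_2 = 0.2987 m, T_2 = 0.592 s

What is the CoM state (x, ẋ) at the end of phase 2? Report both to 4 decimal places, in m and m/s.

x = -0.6195, ẋ = -2.8745

phase 1: p=-0.0921, T=0.283, ωT=0.942220, cosh=1.477716, sinh=1.087955; start (x,ẋ)=(-0.068300, 0.105800) → end (x,ẋ)=(-0.022358, 0.242552)
phase 2: p=0.2987, T=0.592, ωT=1.971005, cosh=3.658601, sinh=3.519284; start (x,ẋ)=(-0.022358, 0.242552) → end (x,ẋ)=(-0.619538, -2.874469)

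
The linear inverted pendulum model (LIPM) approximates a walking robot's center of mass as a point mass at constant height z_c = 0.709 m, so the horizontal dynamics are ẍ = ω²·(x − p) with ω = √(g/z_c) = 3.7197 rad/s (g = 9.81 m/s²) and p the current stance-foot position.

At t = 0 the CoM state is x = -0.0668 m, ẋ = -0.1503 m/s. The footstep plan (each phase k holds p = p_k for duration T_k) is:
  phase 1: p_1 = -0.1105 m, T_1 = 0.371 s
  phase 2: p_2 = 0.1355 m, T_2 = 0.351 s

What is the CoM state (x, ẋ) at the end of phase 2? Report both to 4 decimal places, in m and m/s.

x = -0.3247, ẋ = -1.4851

phase 1: p=-0.1105, T=0.371, ωT=1.380009, cosh=2.113256, sinh=1.861680; start (x,ẋ)=(-0.066800, -0.150300) → end (x,ẋ)=(-0.093375, -0.015005)
phase 2: p=0.1355, T=0.351, ωT=1.305615, cosh=1.980481, sinh=1.709475; start (x,ẋ)=(-0.093375, -0.015005) → end (x,ẋ)=(-0.324678, -1.485070)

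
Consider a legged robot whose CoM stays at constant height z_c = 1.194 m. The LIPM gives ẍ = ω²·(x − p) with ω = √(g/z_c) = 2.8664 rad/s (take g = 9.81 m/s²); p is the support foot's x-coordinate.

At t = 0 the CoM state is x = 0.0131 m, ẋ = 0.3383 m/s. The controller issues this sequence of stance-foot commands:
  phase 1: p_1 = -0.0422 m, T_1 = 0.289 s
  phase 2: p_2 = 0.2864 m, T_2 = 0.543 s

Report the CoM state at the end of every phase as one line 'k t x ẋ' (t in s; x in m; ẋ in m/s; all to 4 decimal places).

phase 1: p=-0.0422, T=0.289, ωT=0.828390, cosh=1.363190, sinh=0.926438; start (x,ẋ)=(0.013100, 0.338300) → end (x,ẋ)=(0.142525, 0.608019)
phase 2: p=0.2864, T=0.543, ωT=1.556455, cosh=2.476432, sinh=2.265550; start (x,ẋ)=(0.142525, 0.608019) → end (x,ẋ)=(0.410670, 0.571398)

1 0.2890 0.1425 0.6080
2 0.8320 0.4107 0.5714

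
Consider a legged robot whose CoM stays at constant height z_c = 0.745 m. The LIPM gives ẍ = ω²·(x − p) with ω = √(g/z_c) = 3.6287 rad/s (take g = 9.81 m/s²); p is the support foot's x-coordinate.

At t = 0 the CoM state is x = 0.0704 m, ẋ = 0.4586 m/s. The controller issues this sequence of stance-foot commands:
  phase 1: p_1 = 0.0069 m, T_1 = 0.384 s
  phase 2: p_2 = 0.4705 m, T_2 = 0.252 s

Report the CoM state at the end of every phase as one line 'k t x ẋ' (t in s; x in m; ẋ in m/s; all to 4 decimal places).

phase 1: p=0.0069, T=0.384, ωT=1.393421, cosh=2.138416, sinh=1.890191; start (x,ẋ)=(0.070400, 0.458600) → end (x,ẋ)=(0.381574, 1.416220)
phase 2: p=0.4705, T=0.252, ωT=0.914432, cosh=1.448051, sinh=1.047307; start (x,ẋ)=(0.381574, 1.416220) → end (x,ẋ)=(0.750477, 1.712810)

1 0.3840 0.3816 1.4162
2 0.6360 0.7505 1.7128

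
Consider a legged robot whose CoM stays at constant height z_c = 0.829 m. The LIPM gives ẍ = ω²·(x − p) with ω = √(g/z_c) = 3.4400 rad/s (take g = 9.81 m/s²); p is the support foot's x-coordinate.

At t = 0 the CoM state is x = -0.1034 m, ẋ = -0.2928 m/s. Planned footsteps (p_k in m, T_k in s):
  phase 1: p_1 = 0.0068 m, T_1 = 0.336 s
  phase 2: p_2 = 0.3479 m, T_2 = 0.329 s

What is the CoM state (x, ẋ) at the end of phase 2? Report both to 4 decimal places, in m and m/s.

phase 1: p=0.0068, T=0.336, ωT=1.155840, cosh=1.745742, sinh=1.430949; start (x,ẋ)=(-0.103400, -0.292800) → end (x,ẋ)=(-0.307378, -1.053609)
phase 2: p=0.3479, T=0.329, ωT=1.131760, cosh=1.711787, sinh=1.389322; start (x,ẋ)=(-0.307378, -1.053609) → end (x,ẋ)=(-1.199320, -4.935303)

x = -1.1993, ẋ = -4.9353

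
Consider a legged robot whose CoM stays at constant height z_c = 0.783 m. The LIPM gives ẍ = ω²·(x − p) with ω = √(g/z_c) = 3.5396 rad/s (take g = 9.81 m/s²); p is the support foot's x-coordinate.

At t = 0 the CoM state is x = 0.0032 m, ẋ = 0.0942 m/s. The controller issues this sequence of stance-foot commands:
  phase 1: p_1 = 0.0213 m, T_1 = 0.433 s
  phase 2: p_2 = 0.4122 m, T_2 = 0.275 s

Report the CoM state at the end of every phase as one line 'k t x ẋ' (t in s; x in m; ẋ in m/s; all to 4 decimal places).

1 0.4330 0.0362 0.0869
2 0.7080 -0.1286 -1.3787

phase 1: p=0.0213, T=0.433, ωT=1.532647, cosh=2.423190, sinh=2.207227; start (x,ẋ)=(0.003200, 0.094200) → end (x,ẋ)=(0.036182, 0.086855)
phase 2: p=0.4122, T=0.275, ωT=0.973390, cosh=1.512351, sinh=1.134551; start (x,ẋ)=(0.036182, 0.086855) → end (x,ẋ)=(-0.128632, -1.378682)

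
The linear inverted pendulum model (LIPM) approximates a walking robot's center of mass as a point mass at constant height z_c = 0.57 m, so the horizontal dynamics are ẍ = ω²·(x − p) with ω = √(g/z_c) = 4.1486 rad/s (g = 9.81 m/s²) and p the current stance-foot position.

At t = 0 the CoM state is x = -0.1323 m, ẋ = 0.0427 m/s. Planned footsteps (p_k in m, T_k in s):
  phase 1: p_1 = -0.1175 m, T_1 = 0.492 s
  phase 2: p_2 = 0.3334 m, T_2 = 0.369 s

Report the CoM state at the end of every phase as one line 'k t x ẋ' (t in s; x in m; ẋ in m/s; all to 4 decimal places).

phase 1: p=-0.1175, T=0.492, ωT=2.041111, cosh=3.914522, sinh=3.784638; start (x,ẋ)=(-0.132300, 0.042700) → end (x,ẋ)=(-0.136481, -0.065224)
phase 2: p=0.3334, T=0.369, ωT=1.530833, cosh=2.419191, sinh=2.202836; start (x,ẋ)=(-0.136481, -0.065224) → end (x,ẋ)=(-0.837965, -4.451884)

1 0.4920 -0.1365 -0.0652
2 0.8610 -0.8380 -4.4519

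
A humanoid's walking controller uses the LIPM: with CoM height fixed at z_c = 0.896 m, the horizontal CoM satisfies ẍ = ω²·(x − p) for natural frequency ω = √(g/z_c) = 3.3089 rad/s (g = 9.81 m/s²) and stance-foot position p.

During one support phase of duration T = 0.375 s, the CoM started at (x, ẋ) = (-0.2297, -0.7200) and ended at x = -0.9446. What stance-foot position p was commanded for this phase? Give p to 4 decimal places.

p = 0.1938

ωT = 3.3089·0.375 = 1.240838; cosh(ωT) = 1.873825, sinh(ωT) = 1.584683
x(T) = p + (x₀−p)·cosh(ωT) + (ẋ₀/ω)·sinh(ωT) ⇒ p·(1 − cosh) = x(T) − x₀·cosh − (ẋ₀/ω)·sinh
numerator   = -0.9446 − (-0.2297)·1.873825 − (-0.7200/3.3089)·1.584683 = -0.169363
denominator = 1 − 1.873825 = -0.873825
p = -0.169363 / -0.873825 = 0.1938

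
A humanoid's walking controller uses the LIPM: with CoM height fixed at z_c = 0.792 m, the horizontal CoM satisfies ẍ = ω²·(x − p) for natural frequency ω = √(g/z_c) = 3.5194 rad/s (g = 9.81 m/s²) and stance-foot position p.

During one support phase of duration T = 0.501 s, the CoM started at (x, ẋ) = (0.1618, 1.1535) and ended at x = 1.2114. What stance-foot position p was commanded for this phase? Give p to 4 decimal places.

ωT = 3.5194·0.501 = 1.763219; cosh(ωT) = 3.001336, sinh(ωT) = 2.829844
x(T) = p + (x₀−p)·cosh(ωT) + (ẋ₀/ω)·sinh(ωT) ⇒ p·(1 − cosh) = x(T) − x₀·cosh − (ẋ₀/ω)·sinh
numerator   = 1.2114 − (0.1618)·3.001336 − (1.1535/3.5194)·2.829844 = -0.201711
denominator = 1 − 3.001336 = -2.001336
p = -0.201711 / -2.001336 = 0.1008

p = 0.1008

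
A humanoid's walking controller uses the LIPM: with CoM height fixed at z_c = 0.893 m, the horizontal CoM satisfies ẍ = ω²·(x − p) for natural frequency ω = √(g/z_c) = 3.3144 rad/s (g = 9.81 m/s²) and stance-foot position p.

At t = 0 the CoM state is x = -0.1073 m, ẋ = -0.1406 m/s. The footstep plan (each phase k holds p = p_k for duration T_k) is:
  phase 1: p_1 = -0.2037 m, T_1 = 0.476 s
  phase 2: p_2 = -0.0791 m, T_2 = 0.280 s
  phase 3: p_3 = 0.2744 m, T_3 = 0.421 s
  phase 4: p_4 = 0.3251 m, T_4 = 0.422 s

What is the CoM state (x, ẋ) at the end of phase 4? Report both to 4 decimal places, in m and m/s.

x = 0.1443, ẋ = -0.4784

phase 1: p=-0.2037, T=0.476, ωT=1.577654, cosh=2.525020, sinh=2.318561; start (x,ẋ)=(-0.107300, -0.140600) → end (x,ẋ)=(-0.058644, 0.385781)
phase 2: p=-0.0791, T=0.280, ωT=0.928032, cosh=1.462429, sinh=1.067098; start (x,ẋ)=(-0.058644, 0.385781) → end (x,ẋ)=(0.075021, 0.636528)
phase 3: p=0.2744, T=0.421, ωT=1.395362, cosh=2.142090, sinh=1.894347; start (x,ẋ)=(0.075021, 0.636528) → end (x,ẋ)=(0.211121, 0.111676)
phase 4: p=0.3251, T=0.422, ωT=1.398677, cosh=2.148381, sinh=1.901457; start (x,ẋ)=(0.211121, 0.111676) → end (x,ẋ)=(0.144297, -0.478396)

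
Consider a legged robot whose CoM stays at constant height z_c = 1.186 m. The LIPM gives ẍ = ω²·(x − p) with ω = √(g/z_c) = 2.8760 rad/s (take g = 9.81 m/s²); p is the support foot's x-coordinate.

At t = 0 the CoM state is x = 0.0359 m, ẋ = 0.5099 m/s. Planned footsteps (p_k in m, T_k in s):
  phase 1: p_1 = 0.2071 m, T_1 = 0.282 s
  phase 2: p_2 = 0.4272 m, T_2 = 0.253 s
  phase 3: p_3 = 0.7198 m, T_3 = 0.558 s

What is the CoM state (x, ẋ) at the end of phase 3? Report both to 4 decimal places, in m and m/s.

x = -1.1191, ẋ = -5.0149

phase 1: p=0.2071, T=0.282, ωT=0.811032, cosh=1.347314, sinh=0.902915; start (x,ẋ)=(0.035900, 0.509900) → end (x,ẋ)=(0.136522, 0.242426)
phase 2: p=0.4272, T=0.253, ωT=0.727628, cosh=1.276609, sinh=0.793555; start (x,ẋ)=(0.136522, 0.242426) → end (x,ẋ)=(0.123009, -0.353921)
phase 3: p=0.7198, T=0.558, ωT=1.604808, cosh=2.588916, sinh=2.387988; start (x,ẋ)=(0.123009, -0.353921) → end (x,ẋ)=(-1.119108, -5.014945)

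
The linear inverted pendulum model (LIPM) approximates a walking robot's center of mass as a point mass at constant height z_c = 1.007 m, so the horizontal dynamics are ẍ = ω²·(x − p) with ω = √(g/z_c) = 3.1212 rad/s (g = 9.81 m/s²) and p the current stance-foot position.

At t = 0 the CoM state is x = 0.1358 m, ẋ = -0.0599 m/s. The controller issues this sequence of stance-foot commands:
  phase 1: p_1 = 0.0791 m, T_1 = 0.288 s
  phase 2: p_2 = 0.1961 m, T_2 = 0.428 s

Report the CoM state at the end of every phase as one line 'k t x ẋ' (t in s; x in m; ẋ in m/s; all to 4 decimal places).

phase 1: p=0.0791, T=0.288, ωT=0.898906, cosh=1.431964, sinh=1.024949; start (x,ẋ)=(0.135800, -0.059900) → end (x,ẋ)=(0.140622, 0.095613)
phase 2: p=0.1961, T=0.428, ωT=1.335874, cosh=2.033123, sinh=1.770194; start (x,ẋ)=(0.140622, 0.095613) → end (x,ẋ)=(0.137534, -0.112130)

1 0.2880 0.1406 0.0956
2 0.7160 0.1375 -0.1121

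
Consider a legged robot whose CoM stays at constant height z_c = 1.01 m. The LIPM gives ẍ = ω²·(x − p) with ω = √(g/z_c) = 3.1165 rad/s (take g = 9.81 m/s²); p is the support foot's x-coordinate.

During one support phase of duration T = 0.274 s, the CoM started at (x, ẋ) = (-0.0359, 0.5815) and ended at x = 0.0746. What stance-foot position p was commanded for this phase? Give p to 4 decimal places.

ωT = 3.1165·0.274 = 0.853921; cosh(ωT) = 1.387290, sinh(ωT) = 0.961548
x(T) = p + (x₀−p)·cosh(ωT) + (ẋ₀/ω)·sinh(ωT) ⇒ p·(1 − cosh) = x(T) − x₀·cosh − (ẋ₀/ω)·sinh
numerator   = 0.0746 − (-0.0359)·1.387290 − (0.5815/3.1165)·0.961548 = -0.055009
denominator = 1 − 1.387290 = -0.387290
p = -0.055009 / -0.387290 = 0.1420

p = 0.1420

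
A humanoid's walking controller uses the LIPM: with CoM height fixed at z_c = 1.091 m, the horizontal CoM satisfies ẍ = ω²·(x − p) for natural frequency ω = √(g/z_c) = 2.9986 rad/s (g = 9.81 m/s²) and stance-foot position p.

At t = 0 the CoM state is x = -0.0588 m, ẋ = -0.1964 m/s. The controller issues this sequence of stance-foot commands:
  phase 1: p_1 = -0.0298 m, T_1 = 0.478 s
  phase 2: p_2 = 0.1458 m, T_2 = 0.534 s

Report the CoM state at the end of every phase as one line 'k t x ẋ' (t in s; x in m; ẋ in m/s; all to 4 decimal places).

phase 1: p=-0.0298, T=0.478, ωT=1.433331, cosh=2.215577, sinh=1.977064; start (x,ẋ)=(-0.058800, -0.196400) → end (x,ẋ)=(-0.223544, -0.607064)
phase 2: p=0.1458, T=0.534, ωT=1.601252, cosh=2.580442, sinh=2.378798; start (x,ẋ)=(-0.223544, -0.607064) → end (x,ẋ)=(-1.288856, -4.201046)

1 0.4780 -0.2235 -0.6071
2 1.0120 -1.2889 -4.2010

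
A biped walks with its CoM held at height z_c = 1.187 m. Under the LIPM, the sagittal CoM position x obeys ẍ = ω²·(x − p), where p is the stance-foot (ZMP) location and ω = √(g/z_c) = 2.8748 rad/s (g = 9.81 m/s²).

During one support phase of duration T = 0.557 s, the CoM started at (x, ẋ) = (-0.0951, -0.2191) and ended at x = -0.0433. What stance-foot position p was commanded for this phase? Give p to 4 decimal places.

p = -0.2426

ωT = 2.8748·0.557 = 1.601264; cosh(ωT) = 2.580468, sinh(ωT) = 2.378827
x(T) = p + (x₀−p)·cosh(ωT) + (ẋ₀/ω)·sinh(ωT) ⇒ p·(1 − cosh) = x(T) − x₀·cosh − (ẋ₀/ω)·sinh
numerator   = -0.0433 − (-0.0951)·2.580468 − (-0.2191/2.8748)·2.378827 = 0.383402
denominator = 1 − 2.580468 = -1.580468
p = 0.383402 / -1.580468 = -0.2426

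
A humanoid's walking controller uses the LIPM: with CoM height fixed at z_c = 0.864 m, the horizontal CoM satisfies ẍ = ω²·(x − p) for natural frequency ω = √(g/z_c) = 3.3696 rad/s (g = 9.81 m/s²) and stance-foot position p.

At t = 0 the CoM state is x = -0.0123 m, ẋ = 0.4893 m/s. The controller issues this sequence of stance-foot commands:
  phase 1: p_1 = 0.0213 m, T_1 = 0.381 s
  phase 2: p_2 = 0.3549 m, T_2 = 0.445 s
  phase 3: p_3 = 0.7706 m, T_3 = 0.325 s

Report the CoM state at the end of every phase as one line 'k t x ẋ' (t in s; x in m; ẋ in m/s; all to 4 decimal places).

phase 1: p=0.0213, T=0.381, ωT=1.283818, cosh=1.943687, sinh=1.666709; start (x,ẋ)=(-0.012300, 0.489300) → end (x,ẋ)=(0.198015, 0.762344)
phase 2: p=0.3549, T=0.445, ωT=1.499472, cosh=2.351286, sinh=2.128038; start (x,ẋ)=(0.198015, 0.762344) → end (x,ẋ)=(0.467470, 0.667524)
phase 3: p=0.7706, T=0.325, ωT=1.095120, cosh=1.662020, sinh=1.327521; start (x,ẋ)=(0.467470, 0.667524) → end (x,ẋ)=(0.529775, -0.246529)

1 0.3810 0.1980 0.7623
2 0.8260 0.4675 0.6675
3 1.1510 0.5298 -0.2465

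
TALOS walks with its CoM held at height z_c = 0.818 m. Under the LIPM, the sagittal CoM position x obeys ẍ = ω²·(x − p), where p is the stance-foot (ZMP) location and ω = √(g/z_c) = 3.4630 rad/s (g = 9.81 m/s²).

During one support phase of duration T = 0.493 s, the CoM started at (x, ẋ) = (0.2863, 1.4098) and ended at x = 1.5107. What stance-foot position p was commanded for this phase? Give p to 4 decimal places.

ωT = 3.4630·0.493 = 1.707259; cosh(ωT) = 2.847595, sinh(ωT) = 2.666233
x(T) = p + (x₀−p)·cosh(ωT) + (ẋ₀/ω)·sinh(ωT) ⇒ p·(1 − cosh) = x(T) − x₀·cosh − (ẋ₀/ω)·sinh
numerator   = 1.5107 − (0.2863)·2.847595 − (1.4098/3.4630)·2.666233 = -0.389999
denominator = 1 − 2.847595 = -1.847595
p = -0.389999 / -1.847595 = 0.2111

p = 0.2111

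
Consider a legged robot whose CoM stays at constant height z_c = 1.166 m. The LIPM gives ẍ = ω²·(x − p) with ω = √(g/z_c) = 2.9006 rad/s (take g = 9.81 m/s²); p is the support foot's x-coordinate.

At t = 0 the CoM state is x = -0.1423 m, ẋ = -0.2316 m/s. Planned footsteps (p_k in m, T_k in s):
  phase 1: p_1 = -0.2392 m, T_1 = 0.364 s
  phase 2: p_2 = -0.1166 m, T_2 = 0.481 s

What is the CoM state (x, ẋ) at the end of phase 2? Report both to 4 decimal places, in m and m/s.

x = -0.2726, ẋ = -0.4087

phase 1: p=-0.2392, T=0.364, ωT=1.055818, cosh=1.611117, sinh=1.263209; start (x,ẋ)=(-0.142300, -0.231600) → end (x,ẋ)=(-0.183944, -0.018087)
phase 2: p=-0.1166, T=0.481, ωT=1.395189, cosh=2.141761, sinh=1.893975; start (x,ẋ)=(-0.183944, -0.018087) → end (x,ẋ)=(-0.272646, -0.408705)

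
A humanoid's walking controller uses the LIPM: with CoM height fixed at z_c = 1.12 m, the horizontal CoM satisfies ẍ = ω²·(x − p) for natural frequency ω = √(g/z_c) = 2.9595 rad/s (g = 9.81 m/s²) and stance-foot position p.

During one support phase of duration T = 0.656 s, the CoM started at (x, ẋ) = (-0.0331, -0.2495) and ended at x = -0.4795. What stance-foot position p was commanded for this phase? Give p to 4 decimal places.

p = 0.0290

ωT = 2.9595·0.656 = 1.941432; cosh(ωT) = 3.556111, sinh(ωT) = 3.412612
x(T) = p + (x₀−p)·cosh(ωT) + (ẋ₀/ω)·sinh(ωT) ⇒ p·(1 − cosh) = x(T) − x₀·cosh − (ẋ₀/ω)·sinh
numerator   = -0.4795 − (-0.0331)·3.556111 − (-0.2495/2.9595)·3.412612 = -0.074093
denominator = 1 − 3.556111 = -2.556111
p = -0.074093 / -2.556111 = 0.0290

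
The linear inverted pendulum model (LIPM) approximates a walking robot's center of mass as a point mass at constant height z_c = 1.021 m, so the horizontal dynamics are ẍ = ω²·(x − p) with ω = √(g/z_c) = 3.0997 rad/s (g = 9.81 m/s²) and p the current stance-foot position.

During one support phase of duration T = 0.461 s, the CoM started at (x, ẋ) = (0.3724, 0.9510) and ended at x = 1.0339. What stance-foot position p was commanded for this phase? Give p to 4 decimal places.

ωT = 3.0997·0.461 = 1.428962; cosh(ωT) = 2.206960, sinh(ωT) = 1.967403
x(T) = p + (x₀−p)·cosh(ωT) + (ẋ₀/ω)·sinh(ωT) ⇒ p·(1 − cosh) = x(T) − x₀·cosh − (ẋ₀/ω)·sinh
numerator   = 1.0339 − (0.3724)·2.206960 − (0.9510/3.0997)·1.967403 = -0.391579
denominator = 1 − 2.206960 = -1.206960
p = -0.391579 / -1.206960 = 0.3244

p = 0.3244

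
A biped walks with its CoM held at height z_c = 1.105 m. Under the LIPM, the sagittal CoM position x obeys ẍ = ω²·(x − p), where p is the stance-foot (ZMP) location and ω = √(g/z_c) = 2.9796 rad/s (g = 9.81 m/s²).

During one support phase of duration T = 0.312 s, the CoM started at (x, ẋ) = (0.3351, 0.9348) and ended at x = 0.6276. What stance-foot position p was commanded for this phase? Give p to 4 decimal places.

ωT = 2.9796·0.312 = 0.929635; cosh(ωT) = 1.464141, sinh(ωT) = 1.069444
x(T) = p + (x₀−p)·cosh(ωT) + (ẋ₀/ω)·sinh(ωT) ⇒ p·(1 − cosh) = x(T) − x₀·cosh − (ẋ₀/ω)·sinh
numerator   = 0.6276 − (0.3351)·1.464141 − (0.9348/2.9796)·1.069444 = -0.198554
denominator = 1 − 1.464141 = -0.464141
p = -0.198554 / -0.464141 = 0.4278

p = 0.4278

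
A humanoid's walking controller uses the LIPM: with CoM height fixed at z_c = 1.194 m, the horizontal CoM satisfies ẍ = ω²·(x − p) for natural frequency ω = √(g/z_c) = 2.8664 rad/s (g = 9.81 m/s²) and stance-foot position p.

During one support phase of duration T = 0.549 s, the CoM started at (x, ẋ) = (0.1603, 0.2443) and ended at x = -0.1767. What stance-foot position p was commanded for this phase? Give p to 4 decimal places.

ωT = 2.8664·0.549 = 1.573654; cosh(ωT) = 2.515764, sinh(ωT) = 2.308478
x(T) = p + (x₀−p)·cosh(ωT) + (ẋ₀/ω)·sinh(ωT) ⇒ p·(1 − cosh) = x(T) − x₀·cosh − (ẋ₀/ω)·sinh
numerator   = -0.1767 − (0.1603)·2.515764 − (0.2443/2.8664)·2.308478 = -0.776726
denominator = 1 − 2.515764 = -1.515764
p = -0.776726 / -1.515764 = 0.5124

p = 0.5124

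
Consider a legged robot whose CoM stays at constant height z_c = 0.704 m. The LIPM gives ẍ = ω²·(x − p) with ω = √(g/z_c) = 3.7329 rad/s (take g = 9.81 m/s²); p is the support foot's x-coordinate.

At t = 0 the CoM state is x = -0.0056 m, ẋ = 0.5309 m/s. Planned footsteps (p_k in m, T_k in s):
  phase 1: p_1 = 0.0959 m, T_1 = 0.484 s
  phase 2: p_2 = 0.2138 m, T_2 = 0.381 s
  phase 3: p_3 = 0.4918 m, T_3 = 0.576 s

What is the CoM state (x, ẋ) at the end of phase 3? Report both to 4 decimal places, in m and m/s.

x = 1.5961, ẋ = 4.2595

phase 1: p=0.0959, T=0.484, ωT=1.806724, cosh=3.127326, sinh=2.963134; start (x,ẋ)=(-0.005600, 0.530900) → end (x,ẋ)=(0.199899, 0.537597)
phase 2: p=0.2138, T=0.381, ωT=1.422235, cosh=2.193776, sinh=1.952601; start (x,ẋ)=(0.199899, 0.537597) → end (x,ẋ)=(0.464510, 1.078045)
phase 3: p=0.4918, T=0.576, ωT=2.150150, cosh=4.351308, sinh=4.234842; start (x,ẋ)=(0.464510, 1.078045) → end (x,ẋ)=(1.596055, 4.259496)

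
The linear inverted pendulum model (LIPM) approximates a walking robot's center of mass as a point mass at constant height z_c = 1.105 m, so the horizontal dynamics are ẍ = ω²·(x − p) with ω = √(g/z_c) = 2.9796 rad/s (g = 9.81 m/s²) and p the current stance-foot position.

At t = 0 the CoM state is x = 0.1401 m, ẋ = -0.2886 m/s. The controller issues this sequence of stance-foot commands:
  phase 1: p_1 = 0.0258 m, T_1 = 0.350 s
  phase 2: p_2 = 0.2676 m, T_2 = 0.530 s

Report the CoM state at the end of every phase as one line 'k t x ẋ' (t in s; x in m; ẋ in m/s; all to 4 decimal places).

phase 1: p=0.0258, T=0.350, ωT=1.042860, cosh=1.594883, sinh=1.242437; start (x,ẋ)=(0.140100, -0.288600) → end (x,ẋ)=(0.087754, -0.037148)
phase 2: p=0.2676, T=0.530, ωT=1.579188, cosh=2.528579, sinh=2.322436; start (x,ẋ)=(0.087754, -0.037148) → end (x,ẋ)=(-0.216109, -1.338453)

1 0.3500 0.0878 -0.0371
2 0.8800 -0.2161 -1.3385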